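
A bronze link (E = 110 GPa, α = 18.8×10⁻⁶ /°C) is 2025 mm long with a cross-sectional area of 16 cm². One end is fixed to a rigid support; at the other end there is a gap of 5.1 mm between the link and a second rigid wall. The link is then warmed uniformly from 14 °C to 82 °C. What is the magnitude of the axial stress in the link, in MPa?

Unrestrained expansion: δ_free = αΔT L = 18.8×10⁻⁶ × 68 × 2025 = 2.589 mm.
Since δ_free = 2.59 mm is less than the 5.1 mm gap, the link never touches the wall. No axial force develops.

σ ≈ 0 MPa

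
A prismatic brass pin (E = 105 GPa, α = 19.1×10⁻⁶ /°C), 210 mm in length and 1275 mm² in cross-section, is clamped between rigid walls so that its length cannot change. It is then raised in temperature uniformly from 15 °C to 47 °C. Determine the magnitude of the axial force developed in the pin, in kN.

The ends cannot move, so σ = EαΔT = 105×10³ × 19.1×10⁻⁶ × 32 = 64.18 MPa.
Then P = σA = 64.18 × 1275 mm² = 81.82 kN, compressive.

P ≈ 81.8 kN (compressive)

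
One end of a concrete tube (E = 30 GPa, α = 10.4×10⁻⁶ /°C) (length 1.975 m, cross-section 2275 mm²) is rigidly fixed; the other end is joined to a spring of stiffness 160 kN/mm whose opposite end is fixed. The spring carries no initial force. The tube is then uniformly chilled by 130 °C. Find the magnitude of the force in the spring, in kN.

If the spring were absent the tube would shorten by αΔT L = 10.4×10⁻⁶ × 130 × 1975 = 2.67 mm.
Let P be the tensile force in the spring. The tube extends elastically by PL/(AE) and the spring stretches by P/k; together these equal δ_free.
So P = δ_free / [L/(AE) + 1/k] = 2.67 / [ 1975/(2275×30×10³) + 1/(160×10³) ].
P = 2.67 / 3.519×10⁻⁵ = 75880 N.

P ≈ 75.9 kN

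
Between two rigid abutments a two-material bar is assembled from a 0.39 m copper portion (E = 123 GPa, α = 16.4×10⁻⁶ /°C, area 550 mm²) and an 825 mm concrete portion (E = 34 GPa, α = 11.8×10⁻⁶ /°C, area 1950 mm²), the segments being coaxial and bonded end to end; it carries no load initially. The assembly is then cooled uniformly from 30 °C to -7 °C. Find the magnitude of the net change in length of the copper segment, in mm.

With the walls removed the bar would change length by δ_free = Σ αᵢΔT Lᵢ = 16.4×10⁻⁶×37×390 + 11.8×10⁻⁶×37×825 = 0.5968 mm.
Since the ends are fixed, an axial force P builds up, equal in every segment, with P · Σ Lᵢ/(AᵢEᵢ) = δ_free.
Σ Lᵢ/(AᵢEᵢ) = 390/(550×123×10³) + 825/(1950×34×10³) = 1.821×10⁻⁵ mm/N.
So P = 0.5968 / 1.821×10⁻⁵ = 32.78 kN, tensile.
For the copper segment, free thermal change = 16.4×10⁻⁶×37×390 = 0.2367 mm and elastic change from P = 32780×390/(550×123×10³) = 0.189 mm; these oppose, so the net change is 0.0477 mm (segment shortens).

|ΔL| ≈ 0.0477 mm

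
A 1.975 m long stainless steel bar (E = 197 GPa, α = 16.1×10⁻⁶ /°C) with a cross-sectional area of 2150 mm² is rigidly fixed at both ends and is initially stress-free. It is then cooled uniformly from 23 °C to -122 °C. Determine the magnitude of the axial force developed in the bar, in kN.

With zero net strain, σ = E·αΔT = 197 GPa × 16.1×10⁻⁶ × 145 = 459.9 MPa.
Then P = σA = 459.9 × 2150 mm² = 988.8 kN, tensile.

P ≈ 989 kN (tensile)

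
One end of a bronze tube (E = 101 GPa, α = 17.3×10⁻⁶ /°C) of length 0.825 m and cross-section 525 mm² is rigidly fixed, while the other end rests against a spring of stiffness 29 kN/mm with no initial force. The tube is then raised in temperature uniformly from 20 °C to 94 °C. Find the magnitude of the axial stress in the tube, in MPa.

Free thermal expansion: δ_free = αΔT L = 17.3×10⁻⁶ × 74 × 825 = 1.056 mm.
Let P be the compressive force at the spring. The tube shortens elastically by PL/(AE) and the spring compresses by P/k; together these equal δ_free.
P [ L/(AE) + 1/k ] = δ_free → P [ 825/(525×101×10³) + 1/(29×10³) ] = 1.056.
P = 1.056 / 5.004×10⁻⁵ = 21110 N.
σ = P/A = 21110/525 = 40.2 MPa.

σ ≈ 40.2 MPa (compressive)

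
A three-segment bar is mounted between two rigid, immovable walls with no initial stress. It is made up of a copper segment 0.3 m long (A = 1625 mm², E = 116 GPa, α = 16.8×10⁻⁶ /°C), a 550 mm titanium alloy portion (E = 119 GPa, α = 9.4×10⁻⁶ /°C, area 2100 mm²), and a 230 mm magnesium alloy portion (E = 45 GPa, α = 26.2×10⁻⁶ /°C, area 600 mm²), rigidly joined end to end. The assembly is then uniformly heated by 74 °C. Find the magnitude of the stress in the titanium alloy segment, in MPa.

σ ≈ 46.5 MPa (compressive)

With the walls removed the bar would change length by δ_free = Σ αᵢΔT Lᵢ = 16.8×10⁻⁶×74×300 + 9.4×10⁻⁶×74×550 + 26.2×10⁻⁶×74×230 = 1.201 mm.
The walls prevent any net length change, so an axial force P (same in every segment) develops. Compatibility: P · Σ Lᵢ/(AᵢEᵢ) = δ_free.
The series flexibility is Σ Lᵢ/(AᵢEᵢ) = 300/(1625×116×10³) + 550/(2100×119×10³) + 230/(600×45×10³) = 1.231×10⁻⁵ mm/N.
P = 1.201 / 1.231×10⁻⁵ = 97590 N = 97.59 kN, compressive.
σ_{titanium alloy} = P / A = 97590 / 2100 = 46.47 MPa.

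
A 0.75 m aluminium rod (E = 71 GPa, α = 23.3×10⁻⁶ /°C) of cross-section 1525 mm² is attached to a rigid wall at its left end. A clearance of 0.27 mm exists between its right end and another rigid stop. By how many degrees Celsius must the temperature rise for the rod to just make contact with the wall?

The gap closes when αΔT L = 0.27 mm, since the rod is still unstressed at that instant.
ΔT = 0.27 / (23.3×10⁻⁶ × 750) = 15.45 °C.

ΔT ≈ 15.5 °C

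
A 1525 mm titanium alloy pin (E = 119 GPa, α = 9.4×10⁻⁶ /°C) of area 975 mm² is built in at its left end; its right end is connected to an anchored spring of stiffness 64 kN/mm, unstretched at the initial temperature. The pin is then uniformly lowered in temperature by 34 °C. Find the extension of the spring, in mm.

δ ≈ 0.265 mm

Free thermal contraction: δ_free = αΔT L = 9.4×10⁻⁶ × 34 × 1525 = 0.4874 mm.
Let P be the tensile force in the spring. The pin extends elastically by PL/(AE) and the spring stretches by P/k; together these equal δ_free.
So P = δ_free / [L/(AE) + 1/k] = 0.4874 / [ 1525/(975×119×10³) + 1/(64×10³) ].
P = 0.4874 / 2.877×10⁻⁵ = 16940 N.
Spring extension = P/k = 16940/(64×10³) = 0.2647 mm.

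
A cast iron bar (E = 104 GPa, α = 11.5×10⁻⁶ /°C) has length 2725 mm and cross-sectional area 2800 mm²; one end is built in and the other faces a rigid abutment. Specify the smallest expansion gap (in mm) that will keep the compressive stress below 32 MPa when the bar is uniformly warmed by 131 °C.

g ≈ 3.27 mm

With no wall the bar would lengthen by αΔT L = 11.5×10⁻⁶ × 131 × 2725 = 4.105 mm.
At the allowable stress the elastic shortening the wall may impose is σL/E = 32 × 2725 / (104×10³) = 0.8385 mm.
So the gap has to take up the difference, g_min = δ_free − σL/E = 4.105 − 0.8385 = 3.267 mm.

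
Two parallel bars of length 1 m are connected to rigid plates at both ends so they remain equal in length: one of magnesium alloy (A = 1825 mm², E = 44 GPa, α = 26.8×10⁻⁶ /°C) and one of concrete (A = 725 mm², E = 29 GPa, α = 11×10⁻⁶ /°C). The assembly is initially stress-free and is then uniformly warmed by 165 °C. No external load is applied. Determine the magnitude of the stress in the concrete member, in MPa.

σ ≈ 59.9 MPa (tensile)

Both members must finish at the same length. With the larger α, the magnesium alloy tends to over-expand; the plates restrain it, putting the magnesium alloy in compression and the concrete in tension. With no external load the two internal forces are equal and opposite, magnitude P.
Equating the net (thermal + elastic) strains gives |α₁ − α₂|·ΔT = P·[1/(A₁E₁) + 1/(A₂E₂)].
|α₁ − α₂|·ΔT = 15.8×10⁻⁶ × 165 = 0.002607.
1/(A₁E₁) + 1/(A₂E₂) = 1/(1825×44×10³) + 1/(725×29×10³) = 6.002×10⁻⁸ N⁻¹.
P = 0.002607 / 6.002×10⁻⁸ = 43440 N = 43.44 kN.
σ_{concrete} = P/A₂ = 43440/725 = 59.92 MPa, tensile.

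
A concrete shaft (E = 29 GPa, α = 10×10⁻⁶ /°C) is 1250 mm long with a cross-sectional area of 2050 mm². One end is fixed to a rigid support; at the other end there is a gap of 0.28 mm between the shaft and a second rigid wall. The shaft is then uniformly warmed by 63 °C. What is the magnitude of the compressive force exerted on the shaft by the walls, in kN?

P ≈ 24.1 kN

Free thermal elongation = αΔT L = 10×10⁻⁶ × 63 × 1250 = 0.7875 mm.
This exceeds the 0.28 mm gap, so the wall pushes back. The portion of expansion that must be recovered elastically is δ_free − gap = 0.7875 − 0.28 = 0.5075 mm.
Compatibility: PL/(AE) = 0.5075 mm, so σ = P/A = E × (0.5075/1250) = 11.77 MPa.
P = σA = 11.77 × 2050 = 24.14 kN.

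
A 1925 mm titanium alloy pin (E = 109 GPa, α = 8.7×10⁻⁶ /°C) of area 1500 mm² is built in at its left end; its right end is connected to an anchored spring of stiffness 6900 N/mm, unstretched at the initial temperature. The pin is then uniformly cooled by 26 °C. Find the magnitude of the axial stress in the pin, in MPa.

σ ≈ 1.85 MPa (tensile)

If the spring were absent the pin would shorten by αΔT L = 8.7×10⁻⁶ × 26 × 1925 = 0.4354 mm.
Let P be the tensile force in the spring. The pin extends elastically by PL/(AE) and the spring stretches by P/k; together these equal δ_free.
P [ L/(AE) + 1/k ] = δ_free → P [ 1925/(1500×109×10³) + 1/(6900) ] = 0.4354.
P = 0.4354 / 0.0001567 = 2779 N.
σ = P/A = 2779/1500 = 1.853 MPa.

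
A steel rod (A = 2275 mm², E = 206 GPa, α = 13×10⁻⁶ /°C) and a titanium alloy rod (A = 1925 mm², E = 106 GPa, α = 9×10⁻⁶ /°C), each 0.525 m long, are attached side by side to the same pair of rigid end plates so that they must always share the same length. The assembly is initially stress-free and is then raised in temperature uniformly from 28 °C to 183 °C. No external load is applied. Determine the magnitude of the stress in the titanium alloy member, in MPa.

σ ≈ 45.8 MPa (tensile)

The steel has the larger α, so on heating it would change length more than the titanium alloy if both were free. The rigid plates force a common final length, so the steel is put into compression and the titanium alloy into tension, with equal and opposite forces P (no external load).
Compatibility of the two members (thermal + elastic change equal): (α₁ − α₂)ΔT = P·[1/(A₁E₁) + 1/(A₂E₂)].
|α₁ − α₂|·ΔT = 4×10⁻⁶ × 155 = 0.00062.
1/(A₁E₁) + 1/(A₂E₂) = 1/(2275×206×10³) + 1/(1925×106×10³) = 7.035×10⁻⁹ N⁻¹.
P = 0.00062 / 7.035×10⁻⁹ = 88140 N = 88.14 kN.
σ_{titanium alloy} = P/A₂ = 88140/1925 = 45.79 MPa, tensile.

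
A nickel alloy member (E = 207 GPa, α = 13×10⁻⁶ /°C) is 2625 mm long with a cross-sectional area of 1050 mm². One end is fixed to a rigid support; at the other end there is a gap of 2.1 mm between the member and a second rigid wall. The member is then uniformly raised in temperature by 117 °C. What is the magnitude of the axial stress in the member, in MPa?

Unrestrained expansion: δ_free = αΔT L = 13×10⁻⁶ × 117 × 2625 = 3.993 mm.
This exceeds the 2.1 mm gap, so the wall pushes back. The portion of expansion that must be recovered elastically is δ_free − gap = 3.993 − 2.1 = 1.893 mm.
Compatibility: PL/(AE) = 1.893 mm, so σ = P/A = E × (1.893/2625) = 149.2 MPa.

σ ≈ 149 MPa (compressive)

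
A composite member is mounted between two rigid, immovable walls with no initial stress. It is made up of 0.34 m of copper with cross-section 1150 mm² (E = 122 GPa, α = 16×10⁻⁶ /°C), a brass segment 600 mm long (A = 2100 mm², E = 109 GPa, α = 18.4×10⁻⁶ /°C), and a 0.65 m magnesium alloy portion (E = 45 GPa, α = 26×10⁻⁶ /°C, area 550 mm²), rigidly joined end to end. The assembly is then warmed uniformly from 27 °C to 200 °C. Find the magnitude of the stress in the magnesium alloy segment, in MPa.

σ ≈ 335 MPa (compressive)

Free thermal expansion of the whole bar: Σ αᵢΔT Lᵢ = 16×10⁻⁶×173×340 + 18.4×10⁻⁶×173×600 + 26×10⁻⁶×173×650 = 5.775 mm.
The walls prevent any net length change, so an axial force P (same in every segment) develops. Compatibility: P · Σ Lᵢ/(AᵢEᵢ) = δ_free.
Σ Lᵢ/(AᵢEᵢ) = 340/(1150×122×10³) + 600/(2100×109×10³) + 650/(550×45×10³) = 3.131×10⁻⁵ mm/N.
P = 5.775 / 3.131×10⁻⁵ = 184500 N = 184.5 kN, compressive.
σ_{magnesium alloy} = P / A = 184500 / 550 = 335.4 MPa.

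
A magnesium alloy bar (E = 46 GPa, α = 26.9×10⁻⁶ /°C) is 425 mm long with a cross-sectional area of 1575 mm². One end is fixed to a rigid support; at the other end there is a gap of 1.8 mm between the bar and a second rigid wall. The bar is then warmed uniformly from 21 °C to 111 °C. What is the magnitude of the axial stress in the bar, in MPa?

If the wall were absent the bar would grow by αΔT L = 26.9×10⁻⁶ × 90 × 425 = 1.029 mm.
Since δ_free = 1.03 mm is less than the 1.8 mm gap, the bar never touches the wall. No axial force develops.

σ ≈ 0 MPa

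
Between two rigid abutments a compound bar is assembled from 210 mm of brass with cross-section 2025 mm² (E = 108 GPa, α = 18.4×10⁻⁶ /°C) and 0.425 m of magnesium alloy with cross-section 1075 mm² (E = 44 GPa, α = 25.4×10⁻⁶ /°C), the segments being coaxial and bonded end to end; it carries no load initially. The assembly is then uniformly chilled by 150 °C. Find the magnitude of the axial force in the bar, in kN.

P ≈ 221 kN (tensile)

If the supports were absent, the total length change would be Σ αᵢΔT Lᵢ = 18.4×10⁻⁶×150×210 + 25.4×10⁻⁶×150×425 = 2.199 mm.
Since the ends are fixed, an axial force P builds up, equal in every segment, with P · Σ Lᵢ/(AᵢEᵢ) = δ_free.
The series flexibility is Σ Lᵢ/(AᵢEᵢ) = 210/(2025×108×10³) + 425/(1075×44×10³) = 9.945×10⁻⁶ mm/N.
Hence P = δ_free / Σ(L/AE) = 2.199/9.945×10⁻⁶ = 221.1 kN (tensile).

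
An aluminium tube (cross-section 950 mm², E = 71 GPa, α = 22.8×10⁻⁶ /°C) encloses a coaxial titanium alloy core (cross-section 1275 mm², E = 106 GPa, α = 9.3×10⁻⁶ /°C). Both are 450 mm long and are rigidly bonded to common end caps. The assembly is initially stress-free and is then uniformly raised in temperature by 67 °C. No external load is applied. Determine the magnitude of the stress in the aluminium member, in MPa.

σ ≈ 42.8 MPa (compressive)

The aluminium has the larger α, so on heating it would change length more than the titanium alloy if both were free. The rigid plates force a common final length, so the aluminium is put into compression and the titanium alloy into tension, with equal and opposite forces P (no external load).
Equating the net (thermal + elastic) strains gives |α₁ − α₂|·ΔT = P·[1/(A₁E₁) + 1/(A₂E₂)].
|α₁ − α₂|·ΔT = 13.5×10⁻⁶ × 67 = 0.0009045.
1/(A₁E₁) + 1/(A₂E₂) = 1/(950×71×10³) + 1/(1275×106×10³) = 2.222×10⁻⁸ N⁻¹.
P = 0.0009045 / 2.222×10⁻⁸ = 40700 N = 40.7 kN.
σ_{aluminium} = P/A₁ = 40700/950 = 42.84 MPa, compressive.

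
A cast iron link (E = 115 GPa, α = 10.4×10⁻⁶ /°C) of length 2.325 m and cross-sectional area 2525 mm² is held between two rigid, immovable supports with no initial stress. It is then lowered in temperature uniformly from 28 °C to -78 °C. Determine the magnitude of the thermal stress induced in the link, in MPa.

σ ≈ 127 MPa (tensile)

The supports are rigid, so the total axial strain is zero. The restrained thermal strain is ε = αΔT = 10.4×10⁻⁶ × 106 = 1102.4×10⁻⁶.
Hence σ = E·αΔT = 115×10³ × 1102.4×10⁻⁶ = 126.8 MPa, tensile.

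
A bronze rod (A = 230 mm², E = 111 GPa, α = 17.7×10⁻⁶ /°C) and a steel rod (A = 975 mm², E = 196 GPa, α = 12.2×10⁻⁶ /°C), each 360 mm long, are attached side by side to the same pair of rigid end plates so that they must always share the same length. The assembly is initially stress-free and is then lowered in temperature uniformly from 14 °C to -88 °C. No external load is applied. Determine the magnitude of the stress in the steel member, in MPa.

Both members must finish at the same length. With the larger α, the bronze tends to over-contract; the plates restrain it, putting the bronze in tension and the steel in compression. With no external load the two internal forces are equal and opposite, magnitude P.
Setting the final lengths equal and cancelling L: (α₁ − α₂)ΔT = P/(A₁E₁) + P/(A₂E₂).
|α₁ − α₂|·ΔT = 5.5×10⁻⁶ × 102 = 0.000561.
1/(A₁E₁) + 1/(A₂E₂) = 1/(230×111×10³) + 1/(975×196×10³) = 4.44×10⁻⁸ N⁻¹.
P = 0.000561 / 4.44×10⁻⁸ = 12630 N = 12.63 kN.
σ_{steel} = P/A₂ = 12630/975 = 12.96 MPa, compressive.

σ ≈ 13 MPa (compressive)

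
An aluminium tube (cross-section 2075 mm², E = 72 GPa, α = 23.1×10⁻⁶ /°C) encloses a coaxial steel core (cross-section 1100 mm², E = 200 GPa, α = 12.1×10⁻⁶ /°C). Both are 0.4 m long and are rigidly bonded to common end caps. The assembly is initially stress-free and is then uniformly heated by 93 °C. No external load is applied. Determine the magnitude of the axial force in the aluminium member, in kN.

P ≈ 91 kN (compressive in the aluminium)

The aluminium has the larger α, so on heating it would change length more than the steel if both were free. The rigid plates force a common final length, so the aluminium is put into compression and the steel into tension, with equal and opposite forces P (no external load).
Compatibility of the two members (thermal + elastic change equal): (α₁ − α₂)ΔT = P·[1/(A₁E₁) + 1/(A₂E₂)].
|α₁ − α₂|·ΔT = 11×10⁻⁶ × 93 = 0.001023.
1/(A₁E₁) + 1/(A₂E₂) = 1/(2075×72×10³) + 1/(1100×200×10³) = 1.124×10⁻⁸ N⁻¹.
So P = 0.001023 / 1.124×10⁻⁸ = 91.02 kN.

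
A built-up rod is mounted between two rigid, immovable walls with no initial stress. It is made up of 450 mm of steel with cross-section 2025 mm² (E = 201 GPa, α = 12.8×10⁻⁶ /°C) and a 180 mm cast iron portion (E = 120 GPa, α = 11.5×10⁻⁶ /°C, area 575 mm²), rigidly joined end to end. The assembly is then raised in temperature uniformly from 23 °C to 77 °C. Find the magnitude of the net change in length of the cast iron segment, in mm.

|ΔL| ≈ 0.185 mm

Free thermal expansion of the whole bar: Σ αᵢΔT Lᵢ = 12.8×10⁻⁶×54×450 + 11.5×10⁻⁶×54×180 = 0.4228 mm.
Since the ends are fixed, an axial force P builds up, equal in every segment, with P · Σ Lᵢ/(AᵢEᵢ) = δ_free.
The series flexibility is Σ Lᵢ/(AᵢEᵢ) = 450/(2025×201×10³) + 180/(575×120×10³) = 3.714×10⁻⁶ mm/N.
So P = 0.4228 / 3.714×10⁻⁶ = 113.8 kN, compressive.
For the cast iron segment, free thermal change = 11.5×10⁻⁶×54×180 = 0.1118 mm and elastic change from P = 113800×180/(575×120×10³) = 0.297 mm; these oppose, so the net change is 0.185 mm (segment shortens).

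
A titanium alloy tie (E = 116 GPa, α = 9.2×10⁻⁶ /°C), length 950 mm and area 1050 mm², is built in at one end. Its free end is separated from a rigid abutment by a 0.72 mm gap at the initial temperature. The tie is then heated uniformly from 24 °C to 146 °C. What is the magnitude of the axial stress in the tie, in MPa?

σ ≈ 42.3 MPa (compressive)

Free thermal elongation = αΔT L = 9.2×10⁻⁶ × 122 × 950 = 1.066 mm.
After closing the 0.72 mm clearance, 1.066 − 0.72 = 0.3463 mm of expansion remains to be suppressed by the wall.
So σ = E(δ_free − g)/L = 116×10³ × 0.3463/950 = 42.28 MPa.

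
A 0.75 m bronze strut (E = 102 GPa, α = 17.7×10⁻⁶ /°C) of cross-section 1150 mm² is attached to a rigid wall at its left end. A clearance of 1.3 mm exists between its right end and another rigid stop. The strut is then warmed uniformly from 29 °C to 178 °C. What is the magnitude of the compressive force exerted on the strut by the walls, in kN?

P ≈ 106 kN

Free thermal elongation = αΔT L = 17.7×10⁻⁶ × 149 × 750 = 1.978 mm.
After closing the 1.3 mm clearance, 1.978 − 1.3 = 0.678 mm of expansion remains to be suppressed by the wall.
That suppressed elongation corresponds to σ = E·Δ/L = 102×10³ × 0.678/750 = 92.2 MPa.
Force on the wall = σA = 92.2 × 1150 mm² = 106 kN.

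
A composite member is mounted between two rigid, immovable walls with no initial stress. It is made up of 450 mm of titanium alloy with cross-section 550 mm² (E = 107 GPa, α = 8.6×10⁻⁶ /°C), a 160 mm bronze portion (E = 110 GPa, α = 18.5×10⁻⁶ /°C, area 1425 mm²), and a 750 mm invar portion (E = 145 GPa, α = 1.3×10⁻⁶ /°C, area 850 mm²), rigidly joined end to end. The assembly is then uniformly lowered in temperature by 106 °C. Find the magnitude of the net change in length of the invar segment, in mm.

|ΔL| ≈ 0.238 mm

Free thermal contraction of the whole bar: Σ αᵢΔT Lᵢ = 8.6×10⁻⁶×106×450 + 18.5×10⁻⁶×106×160 + 1.3×10⁻⁶×106×750 = 0.8273 mm.
The walls prevent any net length change, so an axial force P (same in every segment) develops. Compatibility: P · Σ Lᵢ/(AᵢEᵢ) = δ_free.
Σ Lᵢ/(AᵢEᵢ) = 450/(550×107×10³) + 160/(1425×110×10³) + 750/(850×145×10³) = 1.475×10⁻⁵ mm/N.
So P = 0.8273 / 1.475×10⁻⁵ = 56.08 kN, tensile.
For the invar segment, free thermal change = 1.3×10⁻⁶×106×750 = 0.1034 mm and elastic change from P = 56080×750/(850×145×10³) = 0.3413 mm; these oppose, so the net change is 0.238 mm (segment lengthens).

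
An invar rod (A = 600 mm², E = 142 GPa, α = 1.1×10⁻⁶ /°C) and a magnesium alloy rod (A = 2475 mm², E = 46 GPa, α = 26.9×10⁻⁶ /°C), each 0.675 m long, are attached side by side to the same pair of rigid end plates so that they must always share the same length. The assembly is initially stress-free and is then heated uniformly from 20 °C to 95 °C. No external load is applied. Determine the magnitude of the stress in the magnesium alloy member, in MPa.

σ ≈ 38.1 MPa (compressive)

Both members must finish at the same length. With the larger α, the magnesium alloy tends to over-expand; the plates restrain it, putting the magnesium alloy in compression and the invar in tension. With no external load the two internal forces are equal and opposite, magnitude P.
Setting the final lengths equal and cancelling L: (α₁ − α₂)ΔT = P/(A₁E₁) + P/(A₂E₂).
|α₁ − α₂|·ΔT = 25.8×10⁻⁶ × 75 = 0.001935.
1/(A₁E₁) + 1/(A₂E₂) = 1/(600×142×10³) + 1/(2475×46×10³) = 2.052×10⁻⁸ N⁻¹.
So P = 0.001935 / 2.052×10⁻⁸ = 94.3 kN.
σ_{magnesium alloy} = P/A₂ = 94300/2475 = 38.1 MPa, compressive.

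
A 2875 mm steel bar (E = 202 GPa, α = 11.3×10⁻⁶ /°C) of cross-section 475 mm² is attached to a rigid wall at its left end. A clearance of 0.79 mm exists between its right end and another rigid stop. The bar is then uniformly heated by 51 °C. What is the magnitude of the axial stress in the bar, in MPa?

Free thermal elongation = αΔT L = 11.3×10⁻⁶ × 51 × 2875 = 1.657 mm.
This exceeds the 0.79 mm gap, so the wall pushes back. The portion of expansion that must be recovered elastically is δ_free − gap = 1.657 − 0.79 = 0.8669 mm.
Compatibility: PL/(AE) = 0.8669 mm, so σ = P/A = E × (0.8669/2875) = 60.91 MPa.

σ ≈ 60.9 MPa (compressive)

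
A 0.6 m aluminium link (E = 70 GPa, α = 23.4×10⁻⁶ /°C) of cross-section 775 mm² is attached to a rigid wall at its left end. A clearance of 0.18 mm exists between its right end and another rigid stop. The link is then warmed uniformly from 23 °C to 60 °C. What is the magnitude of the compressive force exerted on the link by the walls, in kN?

Unrestrained expansion: δ_free = αΔT L = 23.4×10⁻⁶ × 37 × 600 = 0.5195 mm.
This exceeds the 0.18 mm gap, so the wall pushes back. The portion of expansion that must be recovered elastically is δ_free − gap = 0.5195 − 0.18 = 0.3395 mm.
That suppressed elongation corresponds to σ = E·Δ/L = 70×10³ × 0.3395/600 = 39.61 MPa.
Force on the wall = σA = 39.61 × 775 mm² = 30.69 kN.

P ≈ 30.7 kN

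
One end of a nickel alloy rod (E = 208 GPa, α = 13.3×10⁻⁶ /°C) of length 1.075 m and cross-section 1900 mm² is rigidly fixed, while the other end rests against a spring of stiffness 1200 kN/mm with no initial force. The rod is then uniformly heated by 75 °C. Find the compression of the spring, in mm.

δ ≈ 0.251 mm

If the spring were absent the rod would lengthen by αΔT L = 13.3×10⁻⁶ × 75 × 1075 = 1.072 mm.
With a force P in the spring, the elastic change of the rod is PL/(AE) and that of the spring is P/k; compatibility requires their sum to equal δ_free.
P [ L/(AE) + 1/k ] = δ_free → P [ 1075/(1900×208×10³) + 1/(1200×10³) ] = 1.072.
P = 1.072 / 3.553×10⁻⁶ = 301800 N.
Spring compression = P/k = 301800/(1200×10³) = 0.2515 mm.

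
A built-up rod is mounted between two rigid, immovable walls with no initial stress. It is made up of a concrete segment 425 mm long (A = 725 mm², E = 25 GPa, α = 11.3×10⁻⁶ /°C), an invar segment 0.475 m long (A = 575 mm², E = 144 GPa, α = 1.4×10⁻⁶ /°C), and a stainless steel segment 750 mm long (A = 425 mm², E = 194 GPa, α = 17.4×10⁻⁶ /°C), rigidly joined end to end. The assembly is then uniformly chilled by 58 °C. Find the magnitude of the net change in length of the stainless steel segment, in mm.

|ΔL| ≈ 0.502 mm

If the supports were absent, the total length change would be Σ αᵢΔT Lᵢ = 11.3×10⁻⁶×58×425 + 1.4×10⁻⁶×58×475 + 17.4×10⁻⁶×58×750 = 1.074 mm.
The rigid supports impose zero overall length change; the single axial force P common to all segments must satisfy P Σ Lᵢ/(AᵢEᵢ) = δ_free.
The series flexibility is Σ Lᵢ/(AᵢEᵢ) = 425/(725×25×10³) + 475/(575×144×10³) + 750/(425×194×10³) = 3.828×10⁻⁵ mm/N.
P = 1.074 / 3.828×10⁻⁵ = 28060 N = 28.06 kN, tensile.
For the stainless steel segment, free thermal change = 17.4×10⁻⁶×58×750 = 0.7569 mm and elastic change from P = 28060×750/(425×194×10³) = 0.2552 mm; these oppose, so the net change is 0.502 mm (segment shortens).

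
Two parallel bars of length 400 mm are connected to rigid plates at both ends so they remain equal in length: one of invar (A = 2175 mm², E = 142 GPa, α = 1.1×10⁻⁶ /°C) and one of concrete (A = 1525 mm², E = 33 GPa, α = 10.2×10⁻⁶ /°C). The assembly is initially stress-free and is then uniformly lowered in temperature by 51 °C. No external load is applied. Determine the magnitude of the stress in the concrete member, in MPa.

σ ≈ 13.2 MPa (tensile)

The concrete has the larger α, so on cooling it would change length more than the invar if both were free. The rigid plates force a common final length, so the concrete is put into tension and the invar into compression, with equal and opposite forces P (no external load).
Compatibility of the two members (thermal + elastic change equal): (α₁ − α₂)ΔT = P·[1/(A₁E₁) + 1/(A₂E₂)].
|α₁ − α₂|·ΔT = 9.1×10⁻⁶ × 51 = 0.0004641.
1/(A₁E₁) + 1/(A₂E₂) = 1/(2175×142×10³) + 1/(1525×33×10³) = 2.311×10⁻⁸ N⁻¹.
So P = 0.0004641 / 2.311×10⁻⁸ = 20.08 kN.
σ_{concrete} = P/A₂ = 20080/1525 = 13.17 MPa, tensile.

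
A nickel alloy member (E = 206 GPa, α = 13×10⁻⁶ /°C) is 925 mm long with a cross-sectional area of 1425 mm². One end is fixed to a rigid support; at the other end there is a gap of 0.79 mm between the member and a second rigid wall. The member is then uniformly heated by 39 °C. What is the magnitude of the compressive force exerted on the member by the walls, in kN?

Free thermal elongation = αΔT L = 13×10⁻⁶ × 39 × 925 = 0.469 mm.
Since δ_free = 0.469 mm is less than the 0.79 mm gap, the member never touches the wall. No axial force develops.

P ≈ 0 kN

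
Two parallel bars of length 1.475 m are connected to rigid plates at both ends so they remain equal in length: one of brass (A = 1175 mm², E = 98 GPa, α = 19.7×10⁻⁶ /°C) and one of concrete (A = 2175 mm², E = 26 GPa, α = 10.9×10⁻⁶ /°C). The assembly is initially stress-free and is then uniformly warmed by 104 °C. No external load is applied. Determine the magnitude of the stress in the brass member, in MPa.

σ ≈ 29.5 MPa (compressive)

The brass has the larger α, so on heating it would change length more than the concrete if both were free. The rigid plates force a common final length, so the brass is put into compression and the concrete into tension, with equal and opposite forces P (no external load).
Setting the final lengths equal and cancelling L: (α₁ − α₂)ΔT = P/(A₁E₁) + P/(A₂E₂).
|α₁ − α₂|·ΔT = 8.8×10⁻⁶ × 104 = 0.0009152.
1/(A₁E₁) + 1/(A₂E₂) = 1/(1175×98×10³) + 1/(2175×26×10³) = 2.637×10⁻⁸ N⁻¹.
P = 0.0009152 / 2.637×10⁻⁸ = 34710 N = 34.71 kN.
σ_{brass} = P/A₁ = 34710/1175 = 29.54 MPa, compressive.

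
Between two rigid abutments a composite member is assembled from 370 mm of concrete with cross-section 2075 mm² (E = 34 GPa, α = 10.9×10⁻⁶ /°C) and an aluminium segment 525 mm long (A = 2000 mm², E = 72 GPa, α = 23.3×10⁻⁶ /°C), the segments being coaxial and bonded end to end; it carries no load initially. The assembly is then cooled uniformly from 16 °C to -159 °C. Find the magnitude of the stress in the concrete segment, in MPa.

Free thermal contraction of the whole bar: Σ αᵢΔT Lᵢ = 10.9×10⁻⁶×175×370 + 23.3×10⁻⁶×175×525 = 2.846 mm.
The rigid supports impose zero overall length change; the single axial force P common to all segments must satisfy P Σ Lᵢ/(AᵢEᵢ) = δ_free.
Σ Lᵢ/(AᵢEᵢ) = 370/(2075×34×10³) + 525/(2000×72×10³) = 8.89×10⁻⁶ mm/N.
Hence P = δ_free / Σ(L/AE) = 2.846/8.89×10⁻⁶ = 320.2 kN (tensile).
σ_{concrete} = P / A = 320200 / 2075 = 154.3 MPa.

σ ≈ 154 MPa (tensile)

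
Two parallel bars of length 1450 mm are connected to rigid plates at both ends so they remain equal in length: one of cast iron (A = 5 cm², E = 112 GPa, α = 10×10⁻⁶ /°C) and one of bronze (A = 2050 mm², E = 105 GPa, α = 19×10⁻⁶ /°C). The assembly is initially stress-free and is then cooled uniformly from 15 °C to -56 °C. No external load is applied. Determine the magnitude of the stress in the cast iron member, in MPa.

σ ≈ 56.8 MPa (compressive)

Both members must finish at the same length. With the larger α, the bronze tends to over-contract; the plates restrain it, putting the bronze in tension and the cast iron in compression. With no external load the two internal forces are equal and opposite, magnitude P.
Setting the final lengths equal and cancelling L: (α₁ − α₂)ΔT = P/(A₁E₁) + P/(A₂E₂).
|α₁ − α₂|·ΔT = 9×10⁻⁶ × 71 = 0.000639.
1/(A₁E₁) + 1/(A₂E₂) = 1/(500×112×10³) + 1/(2050×105×10³) = 2.25×10⁻⁸ N⁻¹.
P = 0.000639 / 2.25×10⁻⁸ = 28400 N = 28.4 kN.
σ_{cast iron} = P/A₁ = 28400/500 = 56.79 MPa, compressive.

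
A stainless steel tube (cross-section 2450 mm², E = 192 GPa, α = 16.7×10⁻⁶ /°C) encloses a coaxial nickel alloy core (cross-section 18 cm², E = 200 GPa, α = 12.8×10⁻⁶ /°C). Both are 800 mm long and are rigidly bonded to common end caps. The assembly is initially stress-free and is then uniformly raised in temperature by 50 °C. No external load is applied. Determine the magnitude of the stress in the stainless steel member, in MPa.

σ ≈ 16.2 MPa (compressive)

Both members must finish at the same length. With the larger α, the stainless steel tends to over-expand; the plates restrain it, putting the stainless steel in compression and the nickel alloy in tension. With no external load the two internal forces are equal and opposite, magnitude P.
Compatibility of the two members (thermal + elastic change equal): (α₁ − α₂)ΔT = P·[1/(A₁E₁) + 1/(A₂E₂)].
|α₁ − α₂|·ΔT = 3.9×10⁻⁶ × 50 = 0.000195.
1/(A₁E₁) + 1/(A₂E₂) = 1/(2450×192×10³) + 1/(1800×200×10³) = 4.904×10⁻⁹ N⁻¹.
P = 0.000195 / 4.904×10⁻⁹ = 39770 N = 39.77 kN.
σ_{stainless steel} = P/A₁ = 39770/2450 = 16.23 MPa, compressive.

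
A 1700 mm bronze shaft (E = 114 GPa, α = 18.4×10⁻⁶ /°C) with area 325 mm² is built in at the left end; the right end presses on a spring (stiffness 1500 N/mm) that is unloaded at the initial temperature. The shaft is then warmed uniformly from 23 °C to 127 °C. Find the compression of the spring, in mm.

If the spring were absent the shaft would lengthen by αΔT L = 18.4×10⁻⁶ × 104 × 1700 = 3.253 mm.
Let P be the compressive force at the spring. The shaft shortens elastically by PL/(AE) and the spring compresses by P/k; together these equal δ_free.
So P = δ_free / [L/(AE) + 1/k] = 3.253 / [ 1700/(325×114×10³) + 1/(1500) ].
P = 3.253 / 0.0007126 = 4565 N.
Spring compression = P/k = 4565/(1500) = 3.044 mm.

δ ≈ 3.04 mm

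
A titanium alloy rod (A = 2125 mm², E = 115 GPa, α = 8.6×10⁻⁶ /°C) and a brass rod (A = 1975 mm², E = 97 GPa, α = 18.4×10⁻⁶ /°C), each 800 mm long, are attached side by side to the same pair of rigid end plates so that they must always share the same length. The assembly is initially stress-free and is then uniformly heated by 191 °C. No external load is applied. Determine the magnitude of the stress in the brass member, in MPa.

Both members must finish at the same length. With the larger α, the brass tends to over-expand; the plates restrain it, putting the brass in compression and the titanium alloy in tension. With no external load the two internal forces are equal and opposite, magnitude P.
Setting the final lengths equal and cancelling L: (α₁ − α₂)ΔT = P/(A₁E₁) + P/(A₂E₂).
|α₁ − α₂|·ΔT = 9.8×10⁻⁶ × 191 = 0.001872.
1/(A₁E₁) + 1/(A₂E₂) = 1/(2125×115×10³) + 1/(1975×97×10³) = 9.312×10⁻⁹ N⁻¹.
P = 0.001872 / 9.312×10⁻⁹ = 201000 N = 201 kN.
σ_{brass} = P/A₂ = 201000/1975 = 101.8 MPa, compressive.

σ ≈ 102 MPa (compressive)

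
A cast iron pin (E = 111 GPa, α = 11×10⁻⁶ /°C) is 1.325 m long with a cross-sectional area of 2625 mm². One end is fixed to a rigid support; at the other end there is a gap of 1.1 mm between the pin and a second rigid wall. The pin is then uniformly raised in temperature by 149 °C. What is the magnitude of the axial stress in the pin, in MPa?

Free thermal elongation = αΔT L = 11×10⁻⁶ × 149 × 1325 = 2.172 mm.
After closing the 1.1 mm clearance, 2.172 − 1.1 = 1.072 mm of expansion remains to be suppressed by the wall.
Compatibility: PL/(AE) = 1.072 mm, so σ = P/A = E × (1.072/1325) = 89.78 MPa.

σ ≈ 89.8 MPa (compressive)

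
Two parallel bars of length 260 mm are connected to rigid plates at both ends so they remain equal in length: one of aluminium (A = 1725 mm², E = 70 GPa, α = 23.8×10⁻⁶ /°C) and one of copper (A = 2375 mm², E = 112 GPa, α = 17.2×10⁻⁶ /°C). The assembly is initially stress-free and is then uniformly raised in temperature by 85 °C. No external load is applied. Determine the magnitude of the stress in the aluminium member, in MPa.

The aluminium has the larger α, so on heating it would change length more than the copper if both were free. The rigid plates force a common final length, so the aluminium is put into compression and the copper into tension, with equal and opposite forces P (no external load).
Equating the net (thermal + elastic) strains gives |α₁ − α₂|·ΔT = P·[1/(A₁E₁) + 1/(A₂E₂)].
|α₁ − α₂|·ΔT = 6.6×10⁻⁶ × 85 = 0.000561.
1/(A₁E₁) + 1/(A₂E₂) = 1/(1725×70×10³) + 1/(2375×112×10³) = 1.204×10⁻⁸ N⁻¹.
So P = 0.000561 / 1.204×10⁻⁸ = 46.59 kN.
σ_{aluminium} = P/A₁ = 46590/1725 = 27.01 MPa, compressive.

σ ≈ 27 MPa (compressive)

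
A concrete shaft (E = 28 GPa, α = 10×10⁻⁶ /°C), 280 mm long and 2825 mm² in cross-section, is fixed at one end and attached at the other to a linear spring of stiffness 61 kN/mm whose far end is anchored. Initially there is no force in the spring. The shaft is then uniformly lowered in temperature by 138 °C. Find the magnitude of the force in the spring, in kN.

Free thermal contraction: δ_free = αΔT L = 10×10⁻⁶ × 138 × 280 = 0.3864 mm.
With a force P in the spring, the elastic change of the shaft is PL/(AE) and that of the spring is P/k; compatibility requires their sum to equal δ_free.
So P = δ_free / [L/(AE) + 1/k] = 0.3864 / [ 280/(2825×28×10³) + 1/(61×10³) ].
P = 0.3864 / 1.993×10⁻⁵ = 19380 N.

P ≈ 19.4 kN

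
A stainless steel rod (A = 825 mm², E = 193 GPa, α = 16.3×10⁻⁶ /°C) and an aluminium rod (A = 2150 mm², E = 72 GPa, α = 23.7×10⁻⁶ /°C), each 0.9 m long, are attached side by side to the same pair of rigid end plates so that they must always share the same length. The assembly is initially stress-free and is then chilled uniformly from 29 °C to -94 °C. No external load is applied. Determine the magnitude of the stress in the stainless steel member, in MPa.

σ ≈ 86.6 MPa (compressive)

The aluminium has the larger α, so on cooling it would change length more than the stainless steel if both were free. The rigid plates force a common final length, so the aluminium is put into tension and the stainless steel into compression, with equal and opposite forces P (no external load).
Compatibility of the two members (thermal + elastic change equal): (α₁ − α₂)ΔT = P·[1/(A₁E₁) + 1/(A₂E₂)].
|α₁ − α₂|·ΔT = 7.4×10⁻⁶ × 123 = 0.0009102.
1/(A₁E₁) + 1/(A₂E₂) = 1/(825×193×10³) + 1/(2150×72×10³) = 1.274×10⁻⁸ N⁻¹.
P = 0.0009102 / 1.274×10⁻⁸ = 71440 N = 71.44 kN.
σ_{stainless steel} = P/A₁ = 71440/825 = 86.6 MPa, compressive.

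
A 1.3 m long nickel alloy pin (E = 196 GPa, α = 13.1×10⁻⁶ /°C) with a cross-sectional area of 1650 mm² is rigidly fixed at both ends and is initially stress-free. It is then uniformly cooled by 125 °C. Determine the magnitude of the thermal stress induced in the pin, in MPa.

σ ≈ 321 MPa (tensile)

With length fixed, the mechanical strain must cancel the thermal strain αΔT = 13.1×10⁻⁶ × 125 = 1637.5×10⁻⁶.
The stress required to suppress this strain is σ = Eε = 196×10³ × 1637.5×10⁻⁶ = 320.9 MPa, tensile since the pin is trying to contract.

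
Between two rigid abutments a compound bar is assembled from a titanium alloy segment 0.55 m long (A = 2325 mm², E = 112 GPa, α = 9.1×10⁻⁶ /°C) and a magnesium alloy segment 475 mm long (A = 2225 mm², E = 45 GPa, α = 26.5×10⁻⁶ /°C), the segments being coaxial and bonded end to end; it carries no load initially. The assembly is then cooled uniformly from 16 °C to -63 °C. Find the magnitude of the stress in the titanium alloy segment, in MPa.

Free thermal contraction of the whole bar: Σ αᵢΔT Lᵢ = 9.1×10⁻⁶×79×550 + 26.5×10⁻⁶×79×475 = 1.39 mm.
Since the ends are fixed, an axial force P builds up, equal in every segment, with P · Σ Lᵢ/(AᵢEᵢ) = δ_free.
Σ Lᵢ/(AᵢEᵢ) = 550/(2325×112×10³) + 475/(2225×45×10³) = 6.856×10⁻⁶ mm/N.
Hence P = δ_free / Σ(L/AE) = 1.39/6.856×10⁻⁶ = 202.7 kN (tensile).
σ_{titanium alloy} = P / A = 202700 / 2325 = 87.19 MPa.

σ ≈ 87.2 MPa (tensile)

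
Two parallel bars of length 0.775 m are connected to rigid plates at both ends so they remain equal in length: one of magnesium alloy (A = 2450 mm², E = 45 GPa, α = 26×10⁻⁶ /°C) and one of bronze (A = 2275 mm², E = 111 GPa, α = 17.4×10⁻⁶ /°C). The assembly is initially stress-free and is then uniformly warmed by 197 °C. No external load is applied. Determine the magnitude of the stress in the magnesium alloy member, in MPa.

The magnesium alloy has the larger α, so on heating it would change length more than the bronze if both were free. The rigid plates force a common final length, so the magnesium alloy is put into compression and the bronze into tension, with equal and opposite forces P (no external load).
Compatibility of the two members (thermal + elastic change equal): (α₁ − α₂)ΔT = P·[1/(A₁E₁) + 1/(A₂E₂)].
|α₁ − α₂|·ΔT = 8.6×10⁻⁶ × 197 = 0.001694.
1/(A₁E₁) + 1/(A₂E₂) = 1/(2450×45×10³) + 1/(2275×111×10³) = 1.303×10⁻⁸ N⁻¹.
P = 0.001694 / 1.303×10⁻⁸ = 130000 N = 130 kN.
σ_{magnesium alloy} = P/A₁ = 130000/2450 = 53.07 MPa, compressive.

σ ≈ 53.1 MPa (compressive)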